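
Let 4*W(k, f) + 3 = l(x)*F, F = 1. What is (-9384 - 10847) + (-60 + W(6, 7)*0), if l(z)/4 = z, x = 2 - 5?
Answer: -20291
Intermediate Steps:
x = -3
l(z) = 4*z
W(k, f) = -15/4 (W(k, f) = -¾ + ((4*(-3))*1)/4 = -¾ + (-12*1)/4 = -¾ + (¼)*(-12) = -¾ - 3 = -15/4)
(-9384 - 10847) + (-60 + W(6, 7)*0) = (-9384 - 10847) + (-60 - 15/4*0) = -20231 + (-60 + 0) = -20231 - 60 = -20291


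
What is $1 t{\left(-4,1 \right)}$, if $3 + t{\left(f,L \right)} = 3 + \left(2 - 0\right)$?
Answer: $2$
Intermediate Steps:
$t{\left(f,L \right)} = 2$ ($t{\left(f,L \right)} = -3 + \left(3 + \left(2 - 0\right)\right) = -3 + \left(3 + \left(2 + 0\right)\right) = -3 + \left(3 + 2\right) = -3 + 5 = 2$)
$1 t{\left(-4,1 \right)} = 1 \cdot 2 = 2$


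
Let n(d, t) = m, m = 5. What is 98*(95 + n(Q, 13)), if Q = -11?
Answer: 9800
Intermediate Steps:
n(d, t) = 5
98*(95 + n(Q, 13)) = 98*(95 + 5) = 98*100 = 9800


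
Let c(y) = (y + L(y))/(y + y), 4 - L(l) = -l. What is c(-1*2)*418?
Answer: 0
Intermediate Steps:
L(l) = 4 + l (L(l) = 4 - (-1)*l = 4 + l)
c(y) = (4 + 2*y)/(2*y) (c(y) = (y + (4 + y))/(y + y) = (4 + 2*y)/((2*y)) = (4 + 2*y)*(1/(2*y)) = (4 + 2*y)/(2*y))
c(-1*2)*418 = ((2 - 1*2)/((-1*2)))*418 = ((2 - 2)/(-2))*418 = -½*0*418 = 0*418 = 0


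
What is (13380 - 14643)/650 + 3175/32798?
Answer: -9840031/5329675 ≈ -1.8463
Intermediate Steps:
(13380 - 14643)/650 + 3175/32798 = -1263*1/650 + 3175*(1/32798) = -1263/650 + 3175/32798 = -9840031/5329675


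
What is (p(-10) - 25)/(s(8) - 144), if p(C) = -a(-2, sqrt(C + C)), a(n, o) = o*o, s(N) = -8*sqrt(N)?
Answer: 45/1264 - 5*sqrt(2)/1264 ≈ 0.030007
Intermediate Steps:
a(n, o) = o**2
p(C) = -2*C (p(C) = -(sqrt(C + C))**2 = -(sqrt(2*C))**2 = -(sqrt(2)*sqrt(C))**2 = -2*C)
(p(-10) - 25)/(s(8) - 144) = (-2*(-10) - 25)/(-16*sqrt(2) - 144) = (20 - 25)/(-16*sqrt(2) - 144) = -5/(-16*sqrt(2) - 144) = -5/(-144 - 16*sqrt(2))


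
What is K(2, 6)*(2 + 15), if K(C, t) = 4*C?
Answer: 136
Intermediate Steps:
K(2, 6)*(2 + 15) = (4*2)*(2 + 15) = 8*17 = 136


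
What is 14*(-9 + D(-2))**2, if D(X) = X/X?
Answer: 896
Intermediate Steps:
D(X) = 1
14*(-9 + D(-2))**2 = 14*(-9 + 1)**2 = 14*(-8)**2 = 14*64 = 896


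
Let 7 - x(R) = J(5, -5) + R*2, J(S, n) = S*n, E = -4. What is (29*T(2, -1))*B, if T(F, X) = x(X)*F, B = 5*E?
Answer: -39440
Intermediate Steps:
B = -20 (B = 5*(-4) = -20)
x(R) = 32 - 2*R (x(R) = 7 - (5*(-5) + R*2) = 7 - (-25 + 2*R) = 7 + (25 - 2*R) = 32 - 2*R)
T(F, X) = F*(32 - 2*X) (T(F, X) = (32 - 2*X)*F = F*(32 - 2*X))
(29*T(2, -1))*B = (29*(2*2*(16 - 1*(-1))))*(-20) = (29*(2*2*(16 + 1)))*(-20) = (29*(2*2*17))*(-20) = (29*68)*(-20) = 1972*(-20) = -39440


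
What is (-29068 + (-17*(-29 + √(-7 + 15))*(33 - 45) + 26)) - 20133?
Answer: -55091 + 408*√2 ≈ -54514.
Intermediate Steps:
(-29068 + (-17*(-29 + √(-7 + 15))*(33 - 45) + 26)) - 20133 = (-29068 + (-17*(-29 + √8)*(-12) + 26)) - 20133 = (-29068 + (-17*(-29 + 2*√2)*(-12) + 26)) - 20133 = (-29068 + (-17*(348 - 24*√2) + 26)) - 20133 = (-29068 + ((-5916 + 408*√2) + 26)) - 20133 = (-29068 + (-5890 + 408*√2)) - 20133 = (-34958 + 408*√2) - 20133 = -55091 + 408*√2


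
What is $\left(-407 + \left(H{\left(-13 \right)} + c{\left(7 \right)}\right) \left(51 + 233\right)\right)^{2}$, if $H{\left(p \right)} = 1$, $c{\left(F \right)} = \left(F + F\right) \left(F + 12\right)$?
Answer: $5688327241$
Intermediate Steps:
$c{\left(F \right)} = 2 F \left(12 + F\right)$
$\left(-407 + \left(H{\left(-13 \right)} + c{\left(7 \right)}\right) \left(51 + 233\right)\right)^{2} = \left(-407 + \left(1 + 2 \cdot 7 \left(12 + 7\right)\right) \left(51 + 233\right)\right)^{2} = \left(-407 + \left(1 + 2 \cdot 7 \cdot 19\right) 284\right)^{2} = \left(-407 + \left(1 + 266\right) 284\right)^{2} = \left(-407 + 267 \cdot 284\right)^{2} = \left(-407 + 75828\right)^{2} = 75421^{2} = 5688327241$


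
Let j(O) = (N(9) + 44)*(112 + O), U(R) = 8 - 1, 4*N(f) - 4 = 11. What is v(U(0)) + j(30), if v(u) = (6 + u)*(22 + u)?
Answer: 14315/2 ≈ 7157.5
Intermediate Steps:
N(f) = 15/4 (N(f) = 1 + (¼)*11 = 1 + 11/4 = 15/4)
U(R) = 7
j(O) = 5348 + 191*O/4 (j(O) = (15/4 + 44)*(112 + O) = 191*(112 + O)/4 = 5348 + 191*O/4)
v(U(0)) + j(30) = (132 + 7² + 28*7) + (5348 + (191/4)*30) = (132 + 49 + 196) + (5348 + 2865/2) = 377 + 13561/2 = 14315/2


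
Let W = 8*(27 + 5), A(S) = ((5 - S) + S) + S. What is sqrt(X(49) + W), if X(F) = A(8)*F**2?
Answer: sqrt(31469) ≈ 177.40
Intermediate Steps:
A(S) = 5 + S
X(F) = 13*F**2 (X(F) = (5 + 8)*F**2 = 13*F**2)
W = 256 (W = 8*32 = 256)
sqrt(X(49) + W) = sqrt(13*49**2 + 256) = sqrt(13*2401 + 256) = sqrt(31213 + 256) = sqrt(31469)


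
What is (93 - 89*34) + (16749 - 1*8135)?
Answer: 5681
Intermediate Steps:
(93 - 89*34) + (16749 - 1*8135) = (93 - 3026) + (16749 - 8135) = -2933 + 8614 = 5681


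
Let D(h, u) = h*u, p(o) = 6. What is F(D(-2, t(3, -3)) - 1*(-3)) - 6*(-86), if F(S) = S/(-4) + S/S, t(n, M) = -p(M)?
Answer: 2053/4 ≈ 513.25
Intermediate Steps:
t(n, M) = -6 (t(n, M) = -1*6 = -6)
F(S) = 1 - S/4 (F(S) = S*(-¼) + 1 = -S/4 + 1 = 1 - S/4)
F(D(-2, t(3, -3)) - 1*(-3)) - 6*(-86) = (1 - (-2*(-6) - 1*(-3))/4) - 6*(-86) = (1 - (12 + 3)/4) + 516 = (1 - ¼*15) + 516 = (1 - 15/4) + 516 = -11/4 + 516 = 2053/4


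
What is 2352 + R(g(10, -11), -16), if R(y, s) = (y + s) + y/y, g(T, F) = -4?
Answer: 2333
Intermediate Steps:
R(y, s) = 1 + s + y (R(y, s) = (s + y) + 1 = 1 + s + y)
2352 + R(g(10, -11), -16) = 2352 + (1 - 16 - 4) = 2352 - 19 = 2333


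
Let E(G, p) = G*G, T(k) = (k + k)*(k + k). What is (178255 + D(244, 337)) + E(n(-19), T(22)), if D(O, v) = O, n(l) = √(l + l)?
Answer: 178461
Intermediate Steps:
n(l) = √2*√l (n(l) = √(2*l) = √2*√l)
T(k) = 4*k² (T(k) = (2*k)*(2*k) = 4*k²)
E(G, p) = G²
(178255 + D(244, 337)) + E(n(-19), T(22)) = (178255 + 244) + (√2*√(-19))² = 178499 + (√2*(I*√19))² = 178499 + (I*√38)² = 178499 - 38 = 178461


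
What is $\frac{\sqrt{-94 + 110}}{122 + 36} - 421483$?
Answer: $- \frac{33297155}{79} \approx -4.2148 \cdot 10^{5}$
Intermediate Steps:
$\frac{\sqrt{-94 + 110}}{122 + 36} - 421483 = \frac{\sqrt{16}}{158} - 421483 = 4 \cdot \frac{1}{158} - 421483 = \frac{2}{79} - 421483 = - \frac{33297155}{79}$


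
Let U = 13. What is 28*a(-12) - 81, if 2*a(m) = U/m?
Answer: -577/6 ≈ -96.167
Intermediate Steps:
a(m) = 13/(2*m) (a(m) = (13/m)/2 = 13/(2*m))
28*a(-12) - 81 = 28*((13/2)/(-12)) - 81 = 28*((13/2)*(-1/12)) - 81 = 28*(-13/24) - 81 = -91/6 - 81 = -577/6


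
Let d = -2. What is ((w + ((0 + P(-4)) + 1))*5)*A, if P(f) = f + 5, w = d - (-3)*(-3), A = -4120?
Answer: 185400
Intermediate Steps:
w = -11 (w = -2 - (-3)*(-3) = -2 - 1*9 = -2 - 9 = -11)
P(f) = 5 + f
((w + ((0 + P(-4)) + 1))*5)*A = ((-11 + ((0 + (5 - 4)) + 1))*5)*(-4120) = ((-11 + ((0 + 1) + 1))*5)*(-4120) = ((-11 + (1 + 1))*5)*(-4120) = ((-11 + 2)*5)*(-4120) = -9*5*(-4120) = -45*(-4120) = 185400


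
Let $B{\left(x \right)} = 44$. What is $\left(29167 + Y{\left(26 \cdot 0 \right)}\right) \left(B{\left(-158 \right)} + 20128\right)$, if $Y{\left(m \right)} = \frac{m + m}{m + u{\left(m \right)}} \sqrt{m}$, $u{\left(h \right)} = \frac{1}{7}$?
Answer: $588356724$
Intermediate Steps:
$u{\left(h \right)} = \frac{1}{7}$
$Y{\left(m \right)} = \frac{2 m^{\frac{3}{2}}}{\frac{1}{7} + m}$ ($Y{\left(m \right)} = \frac{m + m}{m + \frac{1}{7}} \sqrt{m} = \frac{2 m}{\frac{1}{7} + m} \sqrt{m} = \frac{2 m^{\frac{3}{2}}}{\frac{1}{7} + m}$)
$\left(29167 + Y{\left(26 \cdot 0 \right)}\right) \left(B{\left(-158 \right)} + 20128\right) = \left(29167 + \frac{14 \left(26 \cdot 0\right)^{\frac{3}{2}}}{1 + 7 \cdot 26 \cdot 0}\right) \left(44 + 20128\right) = \left(29167 + \frac{14 \cdot 0^{\frac{3}{2}}}{1 + 7 \cdot 0}\right) 20172 = \left(29167 + 14 \cdot 0 \frac{1}{1 + 0}\right) 20172 = \left(29167 + 14 \cdot 0 \cdot 1^{-1}\right) 20172 = \left(29167 + 14 \cdot 0 \cdot 1\right) 20172 = \left(29167 + 0\right) 20172 = 29167 \cdot 20172 = 588356724$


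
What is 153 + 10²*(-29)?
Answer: -2747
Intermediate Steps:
153 + 10²*(-29) = 153 + 100*(-29) = 153 - 2900 = -2747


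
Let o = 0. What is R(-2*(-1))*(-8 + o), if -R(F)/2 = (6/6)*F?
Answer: 32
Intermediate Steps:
R(F) = -2*F (R(F) = -2*6/6*F = -2*6*(⅙)*F = -2*F)
R(-2*(-1))*(-8 + o) = (-(-4)*(-1))*(-8 + 0) = -2*2*(-8) = -4*(-8) = 32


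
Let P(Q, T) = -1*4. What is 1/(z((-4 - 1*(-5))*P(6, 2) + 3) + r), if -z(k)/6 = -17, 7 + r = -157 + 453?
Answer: 1/391 ≈ 0.0025575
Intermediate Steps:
P(Q, T) = -4
r = 289 (r = -7 + (-157 + 453) = -7 + 296 = 289)
z(k) = 102 (z(k) = -6*(-17) = 102)
1/(z((-4 - 1*(-5))*P(6, 2) + 3) + r) = 1/(102 + 289) = 1/391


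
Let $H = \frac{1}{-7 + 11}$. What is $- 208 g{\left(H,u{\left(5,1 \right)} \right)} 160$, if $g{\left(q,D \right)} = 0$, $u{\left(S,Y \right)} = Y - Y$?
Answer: $0$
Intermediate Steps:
$u{\left(S,Y \right)} = 0$
$H = \frac{1}{4} \approx 0.25$
$- 208 g{\left(H,u{\left(5,1 \right)} \right)} 160 = \left(-208\right) 0 \cdot 160 = 0 \cdot 160 = 0$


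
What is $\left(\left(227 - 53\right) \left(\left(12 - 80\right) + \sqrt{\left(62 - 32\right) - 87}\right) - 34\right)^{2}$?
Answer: $139076224 - 4129368 i \sqrt{57} \approx 1.3908 \cdot 10^{8} - 3.1176 \cdot 10^{7} i$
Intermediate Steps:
$\left(\left(227 - 53\right) \left(\left(12 - 80\right) + \sqrt{\left(62 - 32\right) - 87}\right) - 34\right)^{2} = \left(174 \left(-68 + \sqrt{30 - 87}\right) - 34\right)^{2} = \left(174 \left(-68 + \sqrt{-57}\right) - 34\right)^{2} = \left(174 \left(-68 + i \sqrt{57}\right) - 34\right)^{2} = \left(\left(-11832 + 174 i \sqrt{57}\right) - 34\right)^{2} = \left(-11866 + 174 i \sqrt{57}\right)^{2}$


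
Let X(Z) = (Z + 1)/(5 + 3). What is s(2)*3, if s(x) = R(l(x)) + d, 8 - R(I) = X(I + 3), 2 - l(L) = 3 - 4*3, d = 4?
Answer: 243/8 ≈ 30.375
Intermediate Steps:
l(L) = 11 (l(L) = 2 - (3 - 4*3) = 2 - (3 - 12) = 2 - 1*(-9) = 2 + 9 = 11)
X(Z) = ⅛ + Z/8 (X(Z) = (1 + Z)/8 = (1 + Z)*(⅛) = ⅛ + Z/8)
R(I) = 15/2 - I/8 (R(I) = 8 - (⅛ + (I + 3)/8) = 8 - (⅛ + (3 + I)/8) = 8 - (⅛ + (3/8 + I/8)) = 8 - (½ + I/8) = 8 + (-½ - I/8) = 15/2 - I/8)
s(x) = 81/8 (s(x) = (15/2 - ⅛*11) + 4 = (15/2 - 11/8) + 4 = 49/8 + 4 = 81/8)
s(2)*3 = (81/8)*3 = 243/8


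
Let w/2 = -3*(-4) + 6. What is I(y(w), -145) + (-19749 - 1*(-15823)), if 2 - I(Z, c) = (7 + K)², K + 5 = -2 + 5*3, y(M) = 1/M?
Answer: -4149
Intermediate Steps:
w = 36 (w = 2*(-3*(-4) + 6) = 2*(12 + 6) = 2*18 = 36)
y(M) = 1/M
K = 8 (K = -5 + (-2 + 5*3) = -5 + (-2 + 15) = -5 + 13 = 8)
I(Z, c) = -223 (I(Z, c) = 2 - (7 + 8)² = 2 - 1*15² = 2 - 1*225 = 2 - 225 = -223)
I(y(w), -145) + (-19749 - 1*(-15823)) = -223 + (-19749 - 1*(-15823)) = -223 + (-19749 + 15823) = -223 - 3926 = -4149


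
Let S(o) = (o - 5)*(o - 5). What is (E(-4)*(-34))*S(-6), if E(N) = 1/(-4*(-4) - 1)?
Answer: -4114/15 ≈ -274.27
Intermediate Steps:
E(N) = 1/15 (E(N) = 1/(16 - 1) = 1/15)
S(o) = (-5 + o)² (S(o) = (-5 + o)*(-5 + o) = (-5 + o)²)
(E(-4)*(-34))*S(-6) = ((1/15)*(-34))*(-5 - 6)² = -34/15*(-11)² = -34/15*121 = -4114/15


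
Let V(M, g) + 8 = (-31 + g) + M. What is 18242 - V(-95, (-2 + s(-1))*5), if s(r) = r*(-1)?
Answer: 18381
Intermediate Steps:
s(r) = -r
V(M, g) = -39 + M + g (V(M, g) = -8 + ((-31 + g) + M) = -8 + (-31 + M + g) = -39 + M + g)
18242 - V(-95, (-2 + s(-1))*5) = 18242 - (-39 - 95 + (-2 - 1*(-1))*5) = 18242 - (-39 - 95 + (-2 + 1)*5) = 18242 - (-39 - 95 - 1*5) = 18242 - (-39 - 95 - 5) = 18242 - 1*(-139) = 18242 + 139 = 18381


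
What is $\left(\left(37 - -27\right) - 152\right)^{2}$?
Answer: $7744$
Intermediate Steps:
$\left(\left(37 - -27\right) - 152\right)^{2} = \left(\left(37 + 27\right) - 152\right)^{2} = \left(64 - 152\right)^{2} = \left(-88\right)^{2} = 7744$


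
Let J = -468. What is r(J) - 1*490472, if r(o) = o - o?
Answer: -490472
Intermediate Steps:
r(o) = 0
r(J) - 1*490472 = 0 - 1*490472 = 0 - 490472 = -490472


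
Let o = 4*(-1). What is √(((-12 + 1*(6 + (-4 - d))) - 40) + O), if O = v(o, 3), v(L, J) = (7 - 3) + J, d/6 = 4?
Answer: I*√67 ≈ 8.1853*I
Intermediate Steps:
d = 24 (d = 6*4 = 24)
o = -4
v(L, J) = 4 + J
O = 7 (O = 4 + 3 = 7)
√(((-12 + 1*(6 + (-4 - d))) - 40) + O) = √(((-12 + 1*(6 + (-4 - 1*24))) - 40) + 7) = √(((-12 + 1*(6 + (-4 - 24))) - 40) + 7) = √(((-12 + 1*(6 - 28)) - 40) + 7) = √(((-12 + 1*(-22)) - 40) + 7) = √(((-12 - 22) - 40) + 7) = √((-34 - 40) + 7) = √(-74 + 7) = √(-67) = I*√67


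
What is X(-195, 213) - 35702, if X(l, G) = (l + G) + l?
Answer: -35879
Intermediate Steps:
X(l, G) = G + 2*l (X(l, G) = (G + l) + l = G + 2*l)
X(-195, 213) - 35702 = (213 + 2*(-195)) - 35702 = (213 - 390) - 35702 = -177 - 35702 = -35879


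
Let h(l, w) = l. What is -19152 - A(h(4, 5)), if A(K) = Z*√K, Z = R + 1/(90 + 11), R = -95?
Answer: -1915164/101 ≈ -18962.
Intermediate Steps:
Z = -9594/101 (Z = -95 + 1/(90 + 11) = -95 + 1/101 = -9594/101 ≈ -94.990)
A(K) = -9594*√K/101
-19152 - A(h(4, 5)) = -19152 - (-9594)*√4/101 = -19152 - (-9594)*2/101 = -19152 - 1*(-19188/101) = -19152 + 19188/101 = -1915164/101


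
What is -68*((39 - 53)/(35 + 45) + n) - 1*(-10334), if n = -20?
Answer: 117059/10 ≈ 11706.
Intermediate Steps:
-68*((39 - 53)/(35 + 45) + n) - 1*(-10334) = -68*((39 - 53)/(35 + 45) - 20) - 1*(-10334) = -68*(-14/80 - 20) + 10334 = -68*(-14*1/80 - 20) + 10334 = -68*(-7/40 - 20) + 10334 = -68*(-807/40) + 10334 = 13719/10 + 10334 = 117059/10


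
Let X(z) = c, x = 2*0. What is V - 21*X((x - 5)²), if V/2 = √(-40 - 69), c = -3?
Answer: 63 + 2*I*√109 ≈ 63.0 + 20.881*I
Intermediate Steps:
x = 0
V = 2*I*√109 (V = 2*√(-40 - 69) = 2*√(-109) = 2*(I*√109) = 2*I*√109 ≈ 20.881*I)
X(z) = -3
V - 21*X((x - 5)²) = 2*I*√109 - 21*(-3) = 2*I*√109 - 7*(-9) = 2*I*√109 + 63 = 63 + 2*I*√109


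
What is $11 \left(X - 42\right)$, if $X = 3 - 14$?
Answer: $-583$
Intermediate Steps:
$X = -11$ ($X = 3 - 14 = -11$)
$11 \left(X - 42\right) = 11 \left(-11 - 42\right) = 11 \left(-53\right) = -583$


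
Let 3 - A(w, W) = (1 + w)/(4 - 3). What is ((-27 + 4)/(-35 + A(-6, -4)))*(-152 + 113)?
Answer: -299/9 ≈ -33.222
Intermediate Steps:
A(w, W) = 2 - w (A(w, W) = 3 - (1 + w)/(4 - 3) = 3 - (1 + w)/1 = 3 - (1 + w) = 3 + (-1 - w) = 2 - w)
((-27 + 4)/(-35 + A(-6, -4)))*(-152 + 113) = ((-27 + 4)/(-35 + (2 - 1*(-6))))*(-152 + 113) = -23/(-35 + (2 + 6))*(-39) = -23/(-35 + 8)*(-39) = -23/(-27)*(-39) = -23*(-1/27)*(-39) = (23/27)*(-39) = -299/9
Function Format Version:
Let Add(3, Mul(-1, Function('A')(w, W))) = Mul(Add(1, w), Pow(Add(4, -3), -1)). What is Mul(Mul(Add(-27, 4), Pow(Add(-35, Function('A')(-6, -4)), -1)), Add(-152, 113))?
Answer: Rational(-299, 9) ≈ -33.222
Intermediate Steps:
Function('A')(w, W) = Add(2, Mul(-1, w)) (Function('A')(w, W) = Add(3, Mul(-1, Mul(Add(1, w), Pow(Add(4, -3), -1)))) = Add(3, Mul(-1, Mul(Add(1, w), Pow(1, -1)))) = Add(3, Mul(-1, Mul(Add(1, w), 1))) = Add(3, Mul(-1, Add(1, w))) = Add(3, Add(-1, Mul(-1, w))) = Add(2, Mul(-1, w)))
Mul(Mul(Add(-27, 4), Pow(Add(-35, Function('A')(-6, -4)), -1)), Add(-152, 113)) = Mul(Mul(Add(-27, 4), Pow(Add(-35, Add(2, Mul(-1, -6))), -1)), Add(-152, 113)) = Mul(Mul(-23, Pow(Add(-35, Add(2, 6)), -1)), -39) = Mul(Mul(-23, Pow(Add(-35, 8), -1)), -39) = Mul(Mul(-23, Pow(-27, -1)), -39) = Mul(Mul(-23, Rational(-1, 27)), -39) = Mul(Rational(23, 27), -39) = Rational(-299, 9)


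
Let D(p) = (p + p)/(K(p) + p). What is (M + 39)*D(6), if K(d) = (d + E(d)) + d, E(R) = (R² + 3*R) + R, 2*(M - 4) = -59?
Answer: 27/13 ≈ 2.0769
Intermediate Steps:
M = -51/2 (M = 4 + (½)*(-59) = 4 - 59/2 = -51/2 ≈ -25.500)
E(R) = R² + 4*R
K(d) = 2*d + d*(4 + d) (K(d) = (d + d*(4 + d)) + d = 2*d + d*(4 + d))
D(p) = 2*p/(p + p*(6 + p)) (D(p) = (p + p)/(p*(6 + p) + p) = (2*p)/(p + p*(6 + p)) = 2*p/(p + p*(6 + p)))
(M + 39)*D(6) = (-51/2 + 39)*(2/(7 + 6)) = 27*(2/13)/2 = 27*(2*(1/13))/2 = (27/2)*(2/13) = 27/13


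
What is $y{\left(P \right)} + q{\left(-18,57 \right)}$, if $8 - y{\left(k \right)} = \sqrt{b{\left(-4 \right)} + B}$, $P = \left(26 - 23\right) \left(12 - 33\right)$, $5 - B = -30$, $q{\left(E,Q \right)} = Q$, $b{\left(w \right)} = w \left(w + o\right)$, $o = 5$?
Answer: $65 - \sqrt{31} \approx 59.432$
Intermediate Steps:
$b{\left(w \right)} = w \left(5 + w\right)$ ($b{\left(w \right)} = w \left(w + 5\right) = w \left(5 + w\right)$)
$B = 35$ ($B = 5 - -30 = 5 + 30 = 35$)
$P = -63$ ($P = 3 \left(-21\right) = -63$)
$y{\left(k \right)} = 8 - \sqrt{31}$ ($y{\left(k \right)} = 8 - \sqrt{- 4 \left(5 - 4\right) + 35} = 8 - \sqrt{\left(-4\right) 1 + 35} = 8 - \sqrt{-4 + 35} = 8 - \sqrt{31}$)
$y{\left(P \right)} + q{\left(-18,57 \right)} = \left(8 - \sqrt{31}\right) + 57 = 65 - \sqrt{31}$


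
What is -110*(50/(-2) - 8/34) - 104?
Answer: 45422/17 ≈ 2671.9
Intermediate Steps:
-110*(50/(-2) - 8/34) - 104 = -110*(50*(-½) - 8*1/34) - 104 = -110*(-25 - 4/17) - 104 = -110*(-429/17) - 104 = 47190/17 - 104 = 45422/17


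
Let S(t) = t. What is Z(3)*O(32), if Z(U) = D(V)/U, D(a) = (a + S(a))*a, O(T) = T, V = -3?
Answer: 192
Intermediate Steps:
D(a) = 2*a**2 (D(a) = (a + a)*a = (2*a)*a = 2*a**2)
Z(U) = 18/U (Z(U) = (2*(-3)**2)/U = (2*9)/U = 18/U)
Z(3)*O(32) = (18/3)*32 = (18*(1/3))*32 = 6*32 = 192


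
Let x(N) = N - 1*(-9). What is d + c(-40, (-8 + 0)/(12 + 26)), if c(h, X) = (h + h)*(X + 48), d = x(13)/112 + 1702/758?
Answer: -1540726685/403256 ≈ -3820.7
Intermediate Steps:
x(N) = 9 + N (x(N) = N + 9 = 9 + N)
d = 51825/21224 (d = (9 + 13)/112 + 1702/758 = 22*(1/112) + 1702*(1/758) = 11/56 + 851/379 = 51825/21224 ≈ 2.4418)
c(h, X) = 2*h*(48 + X) (c(h, X) = (2*h)*(48 + X) = 2*h*(48 + X))
d + c(-40, (-8 + 0)/(12 + 26)) = 51825/21224 + 2*(-40)*(48 + (-8 + 0)/(12 + 26)) = 51825/21224 + 2*(-40)*(48 - 8/38) = 51825/21224 + 2*(-40)*(48 - 8*1/38) = 51825/21224 + 2*(-40)*(48 - 4/19) = 51825/21224 + 2*(-40)*(908/19) = 51825/21224 - 72640/19 = -1540726685/403256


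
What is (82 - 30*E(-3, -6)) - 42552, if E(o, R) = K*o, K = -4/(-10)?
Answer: -42434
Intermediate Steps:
K = ⅖ (K = -4*(-⅒) = ⅖ ≈ 0.40000)
E(o, R) = 2*o/5
(82 - 30*E(-3, -6)) - 42552 = (82 - 12*(-3)) - 42552 = (82 - 30*(-6/5)) - 42552 = (82 + 36) - 42552 = 118 - 42552 = -42434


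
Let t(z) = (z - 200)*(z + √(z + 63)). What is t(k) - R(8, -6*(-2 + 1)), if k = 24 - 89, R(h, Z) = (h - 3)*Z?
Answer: 17195 - 265*I*√2 ≈ 17195.0 - 374.77*I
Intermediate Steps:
R(h, Z) = Z*(-3 + h) (R(h, Z) = (-3 + h)*Z = Z*(-3 + h))
k = -65
t(z) = (-200 + z)*(z + √(63 + z))
t(k) - R(8, -6*(-2 + 1)) = ((-65)² - 200*(-65) - 200*√(63 - 65) - 65*√(63 - 65)) - (-6*(-2 + 1))*(-3 + 8) = (4225 + 13000 - 200*I*√2 - 65*I*√2) - (-6*(-1))*5 = (4225 + 13000 - 200*I*√2 - 65*I*√2) - 6*5 = (4225 + 13000 - 200*I*√2 - 65*I*√2) - 1*30 = (17225 - 265*I*√2) - 30 = 17195 - 265*I*√2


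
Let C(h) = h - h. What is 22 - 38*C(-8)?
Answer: 22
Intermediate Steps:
C(h) = 0
22 - 38*C(-8) = 22 - 38*0 = 22 + 0 = 22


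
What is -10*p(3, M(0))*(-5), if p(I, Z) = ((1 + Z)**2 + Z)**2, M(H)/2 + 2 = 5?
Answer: 151250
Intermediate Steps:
M(H) = 6 (M(H) = -4 + 2*5 = -4 + 10 = 6)
p(I, Z) = (Z + (1 + Z)**2)**2
-10*p(3, M(0))*(-5) = -10*(6 + (1 + 6)**2)**2*(-5) = -10*(6 + 7**2)**2*(-5) = -10*(6 + 49)**2*(-5) = -10*55**2*(-5) = -10*3025*(-5) = -30250*(-5) = 151250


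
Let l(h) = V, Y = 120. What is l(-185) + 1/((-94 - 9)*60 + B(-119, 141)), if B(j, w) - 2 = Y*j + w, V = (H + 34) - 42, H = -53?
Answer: -1239338/20317 ≈ -61.000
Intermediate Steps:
V = -61 (V = (-53 + 34) - 42 = -19 - 42 = -61)
l(h) = -61
B(j, w) = 2 + w + 120*j (B(j, w) = 2 + (120*j + w) = 2 + (w + 120*j) = 2 + w + 120*j)
l(-185) + 1/((-94 - 9)*60 + B(-119, 141)) = -61 + 1/((-94 - 9)*60 + (2 + 141 + 120*(-119))) = -61 + 1/(-103*60 + (2 + 141 - 14280)) = -61 + 1/(-6180 - 14137) = -61 + 1/(-20317) = -61 - 1/20317 = -1239338/20317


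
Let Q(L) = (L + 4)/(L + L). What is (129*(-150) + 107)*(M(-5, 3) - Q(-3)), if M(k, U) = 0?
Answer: -19243/6 ≈ -3207.2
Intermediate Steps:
Q(L) = (4 + L)/(2*L) (Q(L) = (4 + L)/((2*L)) = (4 + L)*(1/(2*L)) = (4 + L)/(2*L))
(129*(-150) + 107)*(M(-5, 3) - Q(-3)) = (129*(-150) + 107)*(0 - (4 - 3)/(2*(-3))) = (-19350 + 107)*(0 - (-1)/(2*3)) = -19243*(0 - 1*(-1/6)) = -19243*(0 + 1/6) = -19243*1/6 = -19243/6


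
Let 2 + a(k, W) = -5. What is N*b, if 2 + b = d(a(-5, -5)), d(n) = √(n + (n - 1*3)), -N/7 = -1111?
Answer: -15554 + 7777*I*√17 ≈ -15554.0 + 32065.0*I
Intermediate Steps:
N = 7777 (N = -7*(-1111) = 7777)
a(k, W) = -7 (a(k, W) = -2 - 5 = -7)
d(n) = √(-3 + 2*n) (d(n) = √(n + (n - 3)) = √(n + (-3 + n)) = √(-3 + 2*n))
b = -2 + I*√17 (b = -2 + √(-3 + 2*(-7)) = -2 + √(-3 - 14) = -2 + √(-17) = -2 + I*√17 ≈ -2.0 + 4.1231*I)
N*b = 7777*(-2 + I*√17) = -15554 + 7777*I*√17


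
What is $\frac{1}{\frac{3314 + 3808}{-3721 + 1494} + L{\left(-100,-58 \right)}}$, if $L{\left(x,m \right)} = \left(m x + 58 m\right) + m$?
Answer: $\frac{2227}{5288684} \approx 0.00042109$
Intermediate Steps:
$L{\left(x,m \right)} = 59 m + m x$ ($L{\left(x,m \right)} = \left(58 m + m x\right) + m = 59 m + m x$)
$\frac{1}{\frac{3314 + 3808}{-3721 + 1494} + L{\left(-100,-58 \right)}} = \frac{1}{\frac{3314 + 3808}{-3721 + 1494} - 58 \left(59 - 100\right)} = \frac{1}{\frac{7122}{-2227} - -2378} = \frac{1}{7122 \left(- \frac{1}{2227}\right) + 2378} = \frac{1}{- \frac{7122}{2227} + 2378} = \frac{1}{\frac{5288684}{2227}} = \frac{2227}{5288684}$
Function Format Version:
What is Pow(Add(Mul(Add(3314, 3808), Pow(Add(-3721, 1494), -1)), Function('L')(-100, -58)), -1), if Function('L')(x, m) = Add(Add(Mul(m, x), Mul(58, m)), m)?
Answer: Rational(2227, 5288684) ≈ 0.00042109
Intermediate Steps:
Function('L')(x, m) = Add(Mul(59, m), Mul(m, x)) (Function('L')(x, m) = Add(Add(Mul(58, m), Mul(m, x)), m) = Add(Mul(59, m), Mul(m, x)))
Pow(Add(Mul(Add(3314, 3808), Pow(Add(-3721, 1494), -1)), Function('L')(-100, -58)), -1) = Pow(Add(Mul(Add(3314, 3808), Pow(Add(-3721, 1494), -1)), Mul(-58, Add(59, -100))), -1) = Pow(Add(Mul(7122, Pow(-2227, -1)), Mul(-58, -41)), -1) = Pow(Add(Mul(7122, Rational(-1, 2227)), 2378), -1) = Pow(Add(Rational(-7122, 2227), 2378), -1) = Pow(Rational(5288684, 2227), -1) = Rational(2227, 5288684)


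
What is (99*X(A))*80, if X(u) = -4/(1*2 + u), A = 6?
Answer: -3960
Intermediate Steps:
X(u) = -4/(2 + u)
(99*X(A))*80 = (99*(-4/(2 + 6)))*80 = (99*(-4/8))*80 = (99*(-4*⅛))*80 = (99*(-½))*80 = -99/2*80 = -3960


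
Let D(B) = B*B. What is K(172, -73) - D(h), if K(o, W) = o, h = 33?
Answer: -917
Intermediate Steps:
D(B) = B²
K(172, -73) - D(h) = 172 - 1*33² = 172 - 1*1089 = 172 - 1089 = -917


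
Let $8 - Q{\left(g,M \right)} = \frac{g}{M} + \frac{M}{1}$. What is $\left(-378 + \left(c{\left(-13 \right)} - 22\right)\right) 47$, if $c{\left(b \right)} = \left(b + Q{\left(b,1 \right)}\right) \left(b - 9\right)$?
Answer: $-26038$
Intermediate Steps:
$Q{\left(g,M \right)} = 8 - M - \frac{g}{M}$ ($Q{\left(g,M \right)} = 8 - \left(\frac{g}{M} + \frac{M}{1}\right) = 8 - \left(\frac{g}{M} + M 1\right) = 8 - \left(\frac{g}{M} + M\right) = 8 - \left(M + \frac{g}{M}\right) = 8 - M - \frac{g}{M}$)
$c{\left(b \right)} = -63 + 7 b$ ($c{\left(b \right)} = \left(b - \left(-7 + \frac{b}{1}\right)\right) \left(b - 9\right) = \left(b - \left(-7 + b 1\right)\right) \left(-9 + b\right) = \left(b - \left(-7 + b\right)\right) \left(-9 + b\right) = 7 \left(-9 + b\right) = -63 + 7 b$)
$\left(-378 + \left(c{\left(-13 \right)} - 22\right)\right) 47 = \left(-378 + \left(\left(-63 + 7 \left(-13\right)\right) - 22\right)\right) 47 = \left(-378 - 176\right) 47 = \left(-554\right) 47 = -26038$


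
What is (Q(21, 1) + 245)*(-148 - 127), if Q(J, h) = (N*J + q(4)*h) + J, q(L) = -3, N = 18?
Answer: -176275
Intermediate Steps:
Q(J, h) = -3*h + 19*J (Q(J, h) = (18*J - 3*h) + J = (-3*h + 18*J) + J = -3*h + 19*J)
(Q(21, 1) + 245)*(-148 - 127) = ((-3*1 + 19*21) + 245)*(-148 - 127) = ((-3 + 399) + 245)*(-275) = (396 + 245)*(-275) = 641*(-275) = -176275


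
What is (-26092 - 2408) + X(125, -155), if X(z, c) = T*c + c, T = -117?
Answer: -10520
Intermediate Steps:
X(z, c) = -116*c (X(z, c) = -117*c + c = -116*c)
(-26092 - 2408) + X(125, -155) = (-26092 - 2408) - 116*(-155) = -28500 + 17980 = -10520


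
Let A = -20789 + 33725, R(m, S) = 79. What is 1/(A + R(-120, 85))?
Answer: 1/13015 ≈ 7.6834e-5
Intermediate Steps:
A = 12936
1/(A + R(-120, 85)) = 1/(12936 + 79) = 1/13015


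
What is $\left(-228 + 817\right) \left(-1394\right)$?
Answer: $-821066$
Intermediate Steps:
$\left(-228 + 817\right) \left(-1394\right) = 589 \left(-1394\right) = -821066$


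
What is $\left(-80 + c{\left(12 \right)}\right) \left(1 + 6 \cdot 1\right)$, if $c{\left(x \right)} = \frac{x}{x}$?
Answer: $-553$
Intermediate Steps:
$c{\left(x \right)} = 1$
$\left(-80 + c{\left(12 \right)}\right) \left(1 + 6 \cdot 1\right) = \left(-80 + 1\right) \left(1 + 6 \cdot 1\right) = - 79 \left(1 + 6\right) = \left(-79\right) 7 = -553$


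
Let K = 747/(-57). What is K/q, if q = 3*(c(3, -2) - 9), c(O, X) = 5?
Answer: 83/76 ≈ 1.0921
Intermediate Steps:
K = -249/19 (K = 747*(-1/57) = -249/19 ≈ -13.105)
q = -12 (q = 3*(5 - 9) = 3*(-4) = -12)
K/q = -249/19/(-12) = -249/19*(-1/12) = 83/76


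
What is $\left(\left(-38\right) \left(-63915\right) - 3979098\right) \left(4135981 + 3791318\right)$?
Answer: $-12289913604072$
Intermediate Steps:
$\left(\left(-38\right) \left(-63915\right) - 3979098\right) \left(4135981 + 3791318\right) = \left(2428770 - 3979098\right) 7927299 = \left(-1550328\right) 7927299 = -12289913604072$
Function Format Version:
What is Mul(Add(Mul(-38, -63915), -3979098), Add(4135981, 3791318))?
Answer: -12289913604072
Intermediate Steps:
Mul(Add(Mul(-38, -63915), -3979098), Add(4135981, 3791318)) = Mul(Add(2428770, -3979098), 7927299) = Mul(-1550328, 7927299) = -12289913604072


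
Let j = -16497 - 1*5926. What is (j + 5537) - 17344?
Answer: -34230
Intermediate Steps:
j = -22423 (j = -16497 - 5926 = -22423)
(j + 5537) - 17344 = (-22423 + 5537) - 17344 = -16886 - 17344 = -34230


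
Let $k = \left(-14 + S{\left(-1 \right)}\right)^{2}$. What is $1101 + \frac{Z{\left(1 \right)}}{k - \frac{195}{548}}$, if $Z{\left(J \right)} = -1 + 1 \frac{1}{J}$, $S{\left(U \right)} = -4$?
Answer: $1101$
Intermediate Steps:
$k = 324$ ($k = \left(-14 - 4\right)^{2} = \left(-18\right)^{2} = 324$)
$Z{\left(J \right)} = -1 + \frac{1}{J}$
$1101 + \frac{Z{\left(1 \right)}}{k - \frac{195}{548}} = 1101 + \frac{1^{-1} \left(1 - 1\right)}{324 - \frac{195}{548}} = 1101 + \frac{1 \left(1 - 1\right)}{324 - \frac{195}{548}} = 1101 + \frac{1 \cdot 0}{324 - \frac{195}{548}} = 1101 + \frac{0}{\frac{177357}{548}} = 1101 + 0 \cdot \frac{548}{177357} = 1101 + 0 = 1101$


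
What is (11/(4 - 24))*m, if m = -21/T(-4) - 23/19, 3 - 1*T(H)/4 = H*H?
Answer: 8767/19760 ≈ 0.44367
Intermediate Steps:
T(H) = 12 - 4*H**2 (T(H) = 12 - 4*H*H = 12 - 4*H**2)
m = -797/988 (m = -21/(12 - 4*(-4)**2) - 23/19 = -21/(12 - 4*16) - 23*1/19 = -21/(12 - 64) - 23/19 = -21/(-52) - 23/19 = -21*(-1/52) - 23/19 = 21/52 - 23/19 = -797/988 ≈ -0.80668)
(11/(4 - 24))*m = (11/(4 - 24))*(-797/988) = (11/(-20))*(-797/988) = (11*(-1/20))*(-797/988) = -11/20*(-797/988) = 8767/19760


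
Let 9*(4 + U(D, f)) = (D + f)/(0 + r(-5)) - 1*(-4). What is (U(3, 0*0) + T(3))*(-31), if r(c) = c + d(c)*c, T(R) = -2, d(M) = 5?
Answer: 5177/30 ≈ 172.57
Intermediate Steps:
r(c) = 6*c (r(c) = c + 5*c = 6*c)
U(D, f) = -32/9 - D/270 - f/270 (U(D, f) = -4 + ((D + f)/(0 + 6*(-5)) - 1*(-4))/9 = -4 + ((D + f)/(0 - 30) + 4)/9 = -4 + ((D + f)/(-30) + 4)/9 = -4 + ((D + f)*(-1/30) + 4)/9 = -4 + ((-D/30 - f/30) + 4)/9 = -4 + (4 - D/30 - f/30)/9 = -4 + (4/9 - D/270 - f/270) = -32/9 - D/270 - f/270)
(U(3, 0*0) + T(3))*(-31) = ((-32/9 - 1/270*3 - 0*0) - 2)*(-31) = ((-32/9 - 1/90 - 1/270*0) - 2)*(-31) = ((-32/9 - 1/90 + 0) - 2)*(-31) = (-107/30 - 2)*(-31) = -167/30*(-31) = 5177/30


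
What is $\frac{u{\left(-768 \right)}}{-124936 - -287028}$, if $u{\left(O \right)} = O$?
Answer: $- \frac{192}{40523} \approx -0.004738$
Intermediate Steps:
$\frac{u{\left(-768 \right)}}{-124936 - -287028} = - \frac{768}{-124936 - -287028} = - \frac{768}{-124936 + 287028} = - \frac{768}{162092} = \left(-768\right) \frac{1}{162092} = - \frac{192}{40523}$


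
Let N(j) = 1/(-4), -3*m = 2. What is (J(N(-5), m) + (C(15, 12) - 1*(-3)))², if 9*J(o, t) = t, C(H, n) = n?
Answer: 162409/729 ≈ 222.78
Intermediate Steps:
m = -⅔ (m = -⅓*2 = -⅔ ≈ -0.66667)
N(j) = -¼
J(o, t) = t/9
(J(N(-5), m) + (C(15, 12) - 1*(-3)))² = ((⅑)*(-⅔) + (12 - 1*(-3)))² = (-2/27 + (12 + 3))² = (-2/27 + 15)² = (403/27)² = 162409/729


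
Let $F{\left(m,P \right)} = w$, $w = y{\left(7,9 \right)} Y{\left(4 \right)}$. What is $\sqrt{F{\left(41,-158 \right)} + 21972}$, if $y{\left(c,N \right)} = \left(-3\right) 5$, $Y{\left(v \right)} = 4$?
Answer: $2 \sqrt{5478} \approx 148.03$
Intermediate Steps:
$y{\left(c,N \right)} = -15$
$w = -60$ ($w = \left(-15\right) 4 = -60$)
$F{\left(m,P \right)} = -60$
$\sqrt{F{\left(41,-158 \right)} + 21972} = \sqrt{-60 + 21972} = \sqrt{21912} = 2 \sqrt{5478}$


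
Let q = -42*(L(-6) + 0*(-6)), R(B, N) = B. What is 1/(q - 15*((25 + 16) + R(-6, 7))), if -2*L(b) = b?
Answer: -1/651 ≈ -0.0015361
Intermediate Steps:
L(b) = -b/2
q = -126 (q = -42*(-1/2*(-6) + 0*(-6)) = -42*(3 + 0) = -42*3 = -126)
1/(q - 15*((25 + 16) + R(-6, 7))) = 1/(-126 - 15*((25 + 16) - 6)) = 1/(-126 - 15*(41 - 6)) = 1/(-126 - 15*35) = 1/(-126 - 525) = 1/(-651) = -1/651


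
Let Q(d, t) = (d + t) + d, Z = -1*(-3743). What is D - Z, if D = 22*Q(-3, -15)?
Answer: -4205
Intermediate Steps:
Z = 3743
Q(d, t) = t + 2*d
D = -462 (D = 22*(-15 + 2*(-3)) = 22*(-15 - 6) = 22*(-21) = -462)
D - Z = -462 - 1*3743 = -462 - 3743 = -4205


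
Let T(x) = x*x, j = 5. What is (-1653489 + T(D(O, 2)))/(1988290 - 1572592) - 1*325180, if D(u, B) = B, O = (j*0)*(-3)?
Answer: -135178329125/415698 ≈ -3.2518e+5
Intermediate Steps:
O = 0 (O = (5*0)*(-3) = 0*(-3) = 0)
T(x) = x²
(-1653489 + T(D(O, 2)))/(1988290 - 1572592) - 1*325180 = (-1653489 + 2²)/(1988290 - 1572592) - 1*325180 = (-1653489 + 4)/415698 - 325180 = -1653485*1/415698 - 325180 = -1653485/415698 - 325180 = -135178329125/415698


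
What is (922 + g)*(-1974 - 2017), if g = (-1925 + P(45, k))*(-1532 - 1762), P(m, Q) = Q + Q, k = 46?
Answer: -24100946584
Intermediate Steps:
P(m, Q) = 2*Q
g = 6037902 (g = (-1925 + 2*46)*(-1532 - 1762) = (-1925 + 92)*(-3294) = -1833*(-3294) = 6037902)
(922 + g)*(-1974 - 2017) = (922 + 6037902)*(-1974 - 2017) = 6038824*(-3991) = -24100946584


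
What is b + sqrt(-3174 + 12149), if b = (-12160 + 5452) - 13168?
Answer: -19876 + 5*sqrt(359) ≈ -19781.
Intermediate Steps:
b = -19876 (b = -6708 - 13168 = -19876)
b + sqrt(-3174 + 12149) = -19876 + sqrt(-3174 + 12149) = -19876 + sqrt(8975) = -19876 + 5*sqrt(359)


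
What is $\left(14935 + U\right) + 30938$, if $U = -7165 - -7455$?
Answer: $46163$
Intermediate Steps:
$U = 290$ ($U = -7165 + 7455 = 290$)
$\left(14935 + U\right) + 30938 = \left(14935 + 290\right) + 30938 = 15225 + 30938 = 46163$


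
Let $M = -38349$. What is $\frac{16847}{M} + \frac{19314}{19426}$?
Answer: $\frac{206701382}{372483837} \approx 0.55493$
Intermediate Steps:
$\frac{16847}{M} + \frac{19314}{19426} = \frac{16847}{-38349} + \frac{19314}{19426} = 16847 \left(- \frac{1}{38349}\right) + 19314 \cdot \frac{1}{19426} = - \frac{16847}{38349} + \frac{9657}{9713} = \frac{206701382}{372483837}$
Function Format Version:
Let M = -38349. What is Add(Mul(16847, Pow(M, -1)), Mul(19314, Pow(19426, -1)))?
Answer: Rational(206701382, 372483837) ≈ 0.55493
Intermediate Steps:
Add(Mul(16847, Pow(M, -1)), Mul(19314, Pow(19426, -1))) = Add(Mul(16847, Pow(-38349, -1)), Mul(19314, Pow(19426, -1))) = Add(Mul(16847, Rational(-1, 38349)), Mul(19314, Rational(1, 19426))) = Add(Rational(-16847, 38349), Rational(9657, 9713)) = Rational(206701382, 372483837)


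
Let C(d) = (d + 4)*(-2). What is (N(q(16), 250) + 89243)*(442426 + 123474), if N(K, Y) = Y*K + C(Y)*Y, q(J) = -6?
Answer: -22215536300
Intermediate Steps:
C(d) = -8 - 2*d (C(d) = (4 + d)*(-2) = -8 - 2*d)
N(K, Y) = K*Y + Y*(-8 - 2*Y) (N(K, Y) = Y*K + (-8 - 2*Y)*Y = K*Y + Y*(-8 - 2*Y))
(N(q(16), 250) + 89243)*(442426 + 123474) = (250*(-8 - 6 - 2*250) + 89243)*(442426 + 123474) = (250*(-8 - 6 - 500) + 89243)*565900 = (250*(-514) + 89243)*565900 = (-128500 + 89243)*565900 = -39257*565900 = -22215536300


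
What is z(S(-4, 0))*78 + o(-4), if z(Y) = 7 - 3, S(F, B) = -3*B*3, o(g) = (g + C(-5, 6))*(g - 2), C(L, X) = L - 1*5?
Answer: 396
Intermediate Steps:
C(L, X) = -5 + L (C(L, X) = L - 5 = -5 + L)
o(g) = (-10 + g)*(-2 + g) (o(g) = (g + (-5 - 5))*(g - 2) = (g - 10)*(-2 + g) = (-10 + g)*(-2 + g))
S(F, B) = -9*B
z(Y) = 4
z(S(-4, 0))*78 + o(-4) = 4*78 + (20 + (-4)**2 - 12*(-4)) = 312 + (20 + 16 + 48) = 312 + 84 = 396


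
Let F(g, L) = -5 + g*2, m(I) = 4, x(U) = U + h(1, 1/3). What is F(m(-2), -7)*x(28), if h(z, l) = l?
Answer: 85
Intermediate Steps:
x(U) = ⅓ + U (x(U) = U + 1/3 = U + 1*(⅓) = U + ⅓ = ⅓ + U)
F(g, L) = -5 + 2*g
F(m(-2), -7)*x(28) = (-5 + 2*4)*(⅓ + 28) = (-5 + 8)*(85/3) = 3*(85/3) = 85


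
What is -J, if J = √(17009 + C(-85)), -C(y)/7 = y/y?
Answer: -√17002 ≈ -130.39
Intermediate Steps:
C(y) = -7 (C(y) = -7*y/y = -7*1 = -7)
J = √17002 (J = √(17009 - 7) = √17002 ≈ 130.39)
-J = -√17002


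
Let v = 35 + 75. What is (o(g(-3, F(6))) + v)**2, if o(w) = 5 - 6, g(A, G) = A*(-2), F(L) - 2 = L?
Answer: 11881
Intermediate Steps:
F(L) = 2 + L
g(A, G) = -2*A
o(w) = -1
v = 110
(o(g(-3, F(6))) + v)**2 = (-1 + 110)**2 = 109**2 = 11881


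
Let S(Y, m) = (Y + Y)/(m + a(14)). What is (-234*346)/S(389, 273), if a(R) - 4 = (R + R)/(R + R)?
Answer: -11253996/389 ≈ -28931.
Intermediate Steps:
a(R) = 5 (a(R) = 4 + (R + R)/(R + R) = 4 + (2*R)/((2*R)) = 4 + (2*R)*(1/(2*R)) = 4 + 1 = 5)
S(Y, m) = 2*Y/(5 + m) (S(Y, m) = (Y + Y)/(m + 5) = (2*Y)/(5 + m) = 2*Y/(5 + m))
(-234*346)/S(389, 273) = (-234*346)/((2*389/(5 + 273))) = -80964/(2*389/278) = -80964/(2*389*(1/278)) = -80964/389/139 = -80964*139/389 = -11253996/389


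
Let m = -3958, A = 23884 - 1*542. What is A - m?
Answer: 27300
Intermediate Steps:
A = 23342 (A = 23884 - 542 = 23342)
A - m = 23342 - 1*(-3958) = 23342 + 3958 = 27300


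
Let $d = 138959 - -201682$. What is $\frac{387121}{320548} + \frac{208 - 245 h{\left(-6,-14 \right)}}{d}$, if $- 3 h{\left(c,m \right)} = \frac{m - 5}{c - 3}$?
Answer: $\frac{3563763031655}{2948178364236} \approx 1.2088$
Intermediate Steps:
$h{\left(c,m \right)} = - \frac{-5 + m}{3 \left(-3 + c\right)}$ ($h{\left(c,m \right)} = - \frac{\left(m - 5\right) \frac{1}{c - 3}}{3} = - \frac{\left(-5 + m\right) \frac{1}{-3 + c}}{3} = - \frac{\frac{1}{-3 + c} \left(-5 + m\right)}{3} = - \frac{-5 + m}{3 \left(-3 + c\right)}$)
$d = 340641$ ($d = 138959 + 201682 = 340641$)
$\frac{387121}{320548} + \frac{208 - 245 h{\left(-6,-14 \right)}}{d} = \frac{387121}{320548} + \frac{208 - 245 \frac{5 - -14}{3 \left(-3 - 6\right)}}{340641} = 387121 \cdot \frac{1}{320548} + \left(208 - 245 \frac{5 + 14}{3 \left(-9\right)}\right) \frac{1}{340641} = \frac{387121}{320548} + \left(208 - 245 \cdot \frac{1}{3} \left(- \frac{1}{9}\right) 19\right) \frac{1}{340641} = \frac{387121}{320548} + \left(208 - - \frac{4655}{27}\right) \frac{1}{340641} = \frac{387121}{320548} + \left(208 + \frac{4655}{27}\right) \frac{1}{340641} = \frac{387121}{320548} + \frac{10271}{27} \cdot \frac{1}{340641} = \frac{387121}{320548} + \frac{10271}{9197307} = \frac{3563763031655}{2948178364236}$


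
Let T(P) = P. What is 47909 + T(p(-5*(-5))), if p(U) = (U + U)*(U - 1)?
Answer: 49109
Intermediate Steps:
p(U) = 2*U*(-1 + U) (p(U) = (2*U)*(-1 + U) = 2*U*(-1 + U))
47909 + T(p(-5*(-5))) = 47909 + 2*(-5*(-5))*(-1 - 5*(-5)) = 47909 + 2*25*(-1 + 25) = 47909 + 2*25*24 = 47909 + 1200 = 49109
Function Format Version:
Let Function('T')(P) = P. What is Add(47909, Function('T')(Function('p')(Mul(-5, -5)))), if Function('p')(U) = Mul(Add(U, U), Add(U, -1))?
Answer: 49109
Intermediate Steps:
Function('p')(U) = Mul(2, U, Add(-1, U)) (Function('p')(U) = Mul(Mul(2, U), Add(-1, U)) = Mul(2, U, Add(-1, U)))
Add(47909, Function('T')(Function('p')(Mul(-5, -5)))) = Add(47909, Mul(2, Mul(-5, -5), Add(-1, Mul(-5, -5)))) = Add(47909, Mul(2, 25, Add(-1, 25))) = Add(47909, Mul(2, 25, 24)) = Add(47909, 1200) = 49109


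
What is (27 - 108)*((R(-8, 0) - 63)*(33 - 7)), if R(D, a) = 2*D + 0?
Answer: 166374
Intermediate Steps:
R(D, a) = 2*D
(27 - 108)*((R(-8, 0) - 63)*(33 - 7)) = (27 - 108)*((2*(-8) - 63)*(33 - 7)) = -81*(-16 - 63)*26 = -(-6399)*26 = -81*(-2054) = 166374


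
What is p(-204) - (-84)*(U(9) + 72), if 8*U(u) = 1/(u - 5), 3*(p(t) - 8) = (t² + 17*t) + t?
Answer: 149653/8 ≈ 18707.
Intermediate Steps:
p(t) = 8 + 6*t + t²/3 (p(t) = 8 + ((t² + 17*t) + t)/3 = 8 + (t² + 18*t)/3 = 8 + (6*t + t²/3) = 8 + 6*t + t²/3)
U(u) = 1/(8*(-5 + u)) (U(u) = 1/(8*(u - 5)) = 1/(8*(-5 + u)))
p(-204) - (-84)*(U(9) + 72) = (8 + 6*(-204) + (⅓)*(-204)²) - (-84)*(1/(8*(-5 + 9)) + 72) = (8 - 1224 + (⅓)*41616) - (-84)*((⅛)/4 + 72) = (8 - 1224 + 13872) - (-84)*((⅛)*(¼) + 72) = 12656 - (-84)*(1/32 + 72) = 12656 - (-84)*2305/32 = 12656 - 1*(-48405/8) = 12656 + 48405/8 = 149653/8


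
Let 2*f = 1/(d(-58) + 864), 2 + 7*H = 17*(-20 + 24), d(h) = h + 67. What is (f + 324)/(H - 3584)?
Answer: -3959935/43688412 ≈ -0.090640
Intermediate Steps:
d(h) = 67 + h
H = 66/7 (H = -2/7 + (17*(-20 + 24))/7 = -2/7 + (17*4)/7 = -2/7 + (1/7)*68 = -2/7 + 68/7 = 66/7 ≈ 9.4286)
f = 1/1746 (f = 1/(2*((67 - 58) + 864)) = 1/(2*(9 + 864)) = (1/2)/873 = (1/2)*(1/873) = 1/1746 ≈ 0.00057274)
(f + 324)/(H - 3584) = (1/1746 + 324)/(66/7 - 3584) = 565705/(1746*(-25022/7)) = (565705/1746)*(-7/25022) = -3959935/43688412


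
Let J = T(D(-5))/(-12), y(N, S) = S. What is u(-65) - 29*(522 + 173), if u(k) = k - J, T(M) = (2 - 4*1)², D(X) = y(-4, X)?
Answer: -60659/3 ≈ -20220.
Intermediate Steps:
D(X) = X
T(M) = 4 (T(M) = (2 - 4)² = (-2)² = 4)
J = -⅓ (J = 4/(-12) = 4*(-1/12) = -⅓ ≈ -0.33333)
u(k) = ⅓ + k (u(k) = k - 1*(-⅓) = k + ⅓ = ⅓ + k)
u(-65) - 29*(522 + 173) = (⅓ - 65) - 29*(522 + 173) = -194/3 - 29*695 = -194/3 - 1*20155 = -194/3 - 20155 = -60659/3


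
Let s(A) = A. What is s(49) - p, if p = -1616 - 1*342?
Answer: 2007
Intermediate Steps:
p = -1958 (p = -1616 - 342 = -1958)
s(49) - p = 49 - 1*(-1958) = 49 + 1958 = 2007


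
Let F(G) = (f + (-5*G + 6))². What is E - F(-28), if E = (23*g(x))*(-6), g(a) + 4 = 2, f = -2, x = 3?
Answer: -20460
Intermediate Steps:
g(a) = -2 (g(a) = -4 + 2 = -2)
F(G) = (4 - 5*G)² (F(G) = (-2 + (-5*G + 6))² = (-2 + (6 - 5*G))² = (4 - 5*G)²)
E = 276 (E = (23*(-2))*(-6) = -46*(-6) = 276)
E - F(-28) = 276 - (-4 + 5*(-28))² = 276 - (-4 - 140)² = 276 - 1*(-144)² = 276 - 1*20736 = 276 - 20736 = -20460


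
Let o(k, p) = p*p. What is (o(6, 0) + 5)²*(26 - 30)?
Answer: -100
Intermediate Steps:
o(k, p) = p²
(o(6, 0) + 5)²*(26 - 30) = (0² + 5)²*(26 - 30) = (0 + 5)²*(-4) = 5²*(-4) = 25*(-4) = -100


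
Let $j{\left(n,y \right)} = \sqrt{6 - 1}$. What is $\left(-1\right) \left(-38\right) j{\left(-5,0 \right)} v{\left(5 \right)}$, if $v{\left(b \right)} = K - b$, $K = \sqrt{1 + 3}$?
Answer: $- 114 \sqrt{5} \approx -254.91$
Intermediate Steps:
$j{\left(n,y \right)} = \sqrt{5}$
$K = 2$ ($K = \sqrt{4} = 2$)
$v{\left(b \right)} = 2 - b$
$\left(-1\right) \left(-38\right) j{\left(-5,0 \right)} v{\left(5 \right)} = \left(-1\right) \left(-38\right) \sqrt{5} \left(2 - 5\right) = 38 \sqrt{5} \left(2 - 5\right) = 38 \sqrt{5} \left(-3\right) = - 114 \sqrt{5}$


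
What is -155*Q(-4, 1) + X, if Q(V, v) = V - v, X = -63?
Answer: 712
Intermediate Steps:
-155*Q(-4, 1) + X = -155*(-4 - 1*1) - 63 = -155*(-4 - 1) - 63 = -155*(-5) - 63 = 775 - 63 = 712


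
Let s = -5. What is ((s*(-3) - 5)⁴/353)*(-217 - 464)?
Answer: -6810000/353 ≈ -19292.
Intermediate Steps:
((s*(-3) - 5)⁴/353)*(-217 - 464) = ((-5*(-3) - 5)⁴/353)*(-217 - 464) = ((15 - 5)⁴*(1/353))*(-681) = (10⁴*(1/353))*(-681) = (10000*(1/353))*(-681) = (10000/353)*(-681) = -6810000/353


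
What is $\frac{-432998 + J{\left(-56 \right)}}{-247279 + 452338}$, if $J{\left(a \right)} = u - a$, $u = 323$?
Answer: $- \frac{432619}{205059} \approx -2.1097$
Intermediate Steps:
$J{\left(a \right)} = 323 - a$
$\frac{-432998 + J{\left(-56 \right)}}{-247279 + 452338} = \frac{-432998 + \left(323 - -56\right)}{-247279 + 452338} = \frac{-432998 + \left(323 + 56\right)}{205059} = \left(-432998 + 379\right) \frac{1}{205059} = \left(-432619\right) \frac{1}{205059} = - \frac{432619}{205059}$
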